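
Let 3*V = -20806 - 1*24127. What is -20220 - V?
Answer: -15727/3 ≈ -5242.3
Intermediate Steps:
V = -44933/3 (V = (-20806 - 1*24127)/3 = (-20806 - 24127)/3 = (1/3)*(-44933) = -44933/3 ≈ -14978.)
-20220 - V = -20220 - 1*(-44933/3) = -20220 + 44933/3 = -15727/3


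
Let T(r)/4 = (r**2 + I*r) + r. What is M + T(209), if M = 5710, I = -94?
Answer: 102686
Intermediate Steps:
T(r) = -372*r + 4*r**2 (T(r) = 4*((r**2 - 94*r) + r) = 4*(r**2 - 93*r) = -372*r + 4*r**2)
M + T(209) = 5710 + 4*209*(-93 + 209) = 5710 + 4*209*116 = 5710 + 96976 = 102686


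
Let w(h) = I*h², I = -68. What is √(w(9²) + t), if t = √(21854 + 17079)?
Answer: √(-446148 + √38933) ≈ 667.79*I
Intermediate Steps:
w(h) = -68*h²
t = √38933 ≈ 197.31
√(w(9²) + t) = √(-68*(9²)² + √38933) = √(-68*81² + √38933) = √(-68*6561 + √38933) = √(-446148 + √38933)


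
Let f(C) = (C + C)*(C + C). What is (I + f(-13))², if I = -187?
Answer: 239121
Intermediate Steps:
f(C) = 4*C² (f(C) = (2*C)*(2*C) = 4*C²)
(I + f(-13))² = (-187 + 4*(-13)²)² = (-187 + 4*169)² = (-187 + 676)² = 489² = 239121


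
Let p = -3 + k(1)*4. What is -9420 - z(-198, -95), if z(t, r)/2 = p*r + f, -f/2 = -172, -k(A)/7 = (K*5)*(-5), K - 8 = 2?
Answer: 1319322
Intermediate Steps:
K = 10 (K = 8 + 2 = 10)
k(A) = 1750 (k(A) = -7*10*5*(-5) = -350*(-5) = -7*(-250) = 1750)
p = 6997 (p = -3 + 1750*4 = -3 + 7000 = 6997)
f = 344 (f = -2*(-172) = 344)
z(t, r) = 688 + 13994*r (z(t, r) = 2*(6997*r + 344) = 2*(344 + 6997*r) = 688 + 13994*r)
-9420 - z(-198, -95) = -9420 - (688 + 13994*(-95)) = -9420 - (688 - 1329430) = -9420 - 1*(-1328742) = -9420 + 1328742 = 1319322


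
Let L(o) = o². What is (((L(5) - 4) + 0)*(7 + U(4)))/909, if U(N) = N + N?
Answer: 35/101 ≈ 0.34653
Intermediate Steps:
U(N) = 2*N
(((L(5) - 4) + 0)*(7 + U(4)))/909 = (((5² - 4) + 0)*(7 + 2*4))/909 = (((25 - 4) + 0)*(7 + 8))*(1/909) = ((21 + 0)*15)*(1/909) = (21*15)*(1/909) = 315*(1/909) = 35/101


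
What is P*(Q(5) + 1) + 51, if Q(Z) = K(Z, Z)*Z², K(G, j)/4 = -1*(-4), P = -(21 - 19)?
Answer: -751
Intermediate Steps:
P = -2 (P = -1*2 = -2)
K(G, j) = 16 (K(G, j) = 4*(-1*(-4)) = 4*4 = 16)
Q(Z) = 16*Z²
P*(Q(5) + 1) + 51 = -2*(16*5² + 1) + 51 = -2*(16*25 + 1) + 51 = -2*(400 + 1) + 51 = -2*401 + 51 = -802 + 51 = -751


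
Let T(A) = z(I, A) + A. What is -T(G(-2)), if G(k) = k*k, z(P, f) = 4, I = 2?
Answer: -8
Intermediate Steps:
G(k) = k**2
T(A) = 4 + A
-T(G(-2)) = -(4 + (-2)**2) = -(4 + 4) = -1*8 = -8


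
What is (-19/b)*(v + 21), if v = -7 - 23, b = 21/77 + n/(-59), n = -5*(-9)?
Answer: -36993/106 ≈ -348.99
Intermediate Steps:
n = 45
b = -318/649 (b = 21/77 + 45/(-59) = 21*(1/77) + 45*(-1/59) = 3/11 - 45/59 = -318/649 ≈ -0.48998)
v = -30
(-19/b)*(v + 21) = (-19/(-318/649))*(-30 + 21) = -19*(-649/318)*(-9) = (12331/318)*(-9) = -36993/106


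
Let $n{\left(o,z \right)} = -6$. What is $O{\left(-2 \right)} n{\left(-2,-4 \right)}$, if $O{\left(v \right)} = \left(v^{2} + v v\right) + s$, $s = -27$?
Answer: $114$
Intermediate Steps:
$O{\left(v \right)} = -27 + 2 v^{2}$ ($O{\left(v \right)} = \left(v^{2} + v v\right) - 27 = \left(v^{2} + v^{2}\right) - 27 = 2 v^{2} - 27 = -27 + 2 v^{2}$)
$O{\left(-2 \right)} n{\left(-2,-4 \right)} = \left(-27 + 2 \left(-2\right)^{2}\right) \left(-6\right) = \left(-27 + 2 \cdot 4\right) \left(-6\right) = \left(-27 + 8\right) \left(-6\right) = \left(-19\right) \left(-6\right) = 114$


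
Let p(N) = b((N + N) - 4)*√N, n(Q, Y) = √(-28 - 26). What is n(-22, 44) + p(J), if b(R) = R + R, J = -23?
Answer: I*(-100*√23 + 3*√6) ≈ -472.23*I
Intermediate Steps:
b(R) = 2*R
n(Q, Y) = 3*I*√6 (n(Q, Y) = √(-54) = 3*I*√6)
p(N) = √N*(-8 + 4*N) (p(N) = (2*((N + N) - 4))*√N = (2*(2*N - 4))*√N = (2*(-4 + 2*N))*√N = (-8 + 4*N)*√N = √N*(-8 + 4*N))
n(-22, 44) + p(J) = 3*I*√6 + 4*√(-23)*(-2 - 23) = 3*I*√6 + 4*(I*√23)*(-25) = 3*I*√6 - 100*I*√23 = -100*I*√23 + 3*I*√6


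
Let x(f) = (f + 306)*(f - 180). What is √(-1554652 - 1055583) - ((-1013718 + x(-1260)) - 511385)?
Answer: 151343 + I*√2610235 ≈ 1.5134e+5 + 1615.6*I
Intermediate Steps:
x(f) = (-180 + f)*(306 + f) (x(f) = (306 + f)*(-180 + f) = (-180 + f)*(306 + f))
√(-1554652 - 1055583) - ((-1013718 + x(-1260)) - 511385) = √(-1554652 - 1055583) - ((-1013718 + (-55080 + (-1260)² + 126*(-1260))) - 511385) = √(-2610235) - ((-1013718 + (-55080 + 1587600 - 158760)) - 511385) = I*√2610235 - ((-1013718 + 1373760) - 511385) = I*√2610235 - (360042 - 511385) = I*√2610235 - 1*(-151343) = I*√2610235 + 151343 = 151343 + I*√2610235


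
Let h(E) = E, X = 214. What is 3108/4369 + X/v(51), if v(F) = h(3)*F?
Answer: 82970/39321 ≈ 2.1101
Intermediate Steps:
v(F) = 3*F
3108/4369 + X/v(51) = 3108/4369 + 214/((3*51)) = 3108*(1/4369) + 214/153 = 3108/4369 + 214*(1/153) = 3108/4369 + 214/153 = 82970/39321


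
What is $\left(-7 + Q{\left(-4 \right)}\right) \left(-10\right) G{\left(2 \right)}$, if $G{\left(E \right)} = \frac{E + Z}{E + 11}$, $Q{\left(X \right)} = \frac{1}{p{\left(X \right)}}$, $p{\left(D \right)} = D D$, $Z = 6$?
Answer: $\frac{555}{13} \approx 42.692$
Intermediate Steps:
$p{\left(D \right)} = D^{2}$
$Q{\left(X \right)} = \frac{1}{X^{2}}$
$G{\left(E \right)} = \frac{6 + E}{11 + E}$ ($G{\left(E \right)} = \frac{E + 6}{E + 11} = \frac{6 + E}{11 + E}$)
$\left(-7 + Q{\left(-4 \right)}\right) \left(-10\right) G{\left(2 \right)} = \left(-7 + \frac{1}{16}\right) \left(-10\right) \frac{6 + 2}{11 + 2} = \left(-7 + \frac{1}{16}\right) \left(-10\right) \frac{1}{13} \cdot 8 = \left(- \frac{111}{16}\right) \left(-10\right) \frac{1}{13} \cdot 8 = \frac{555}{8} \cdot \frac{8}{13} = \frac{555}{13}$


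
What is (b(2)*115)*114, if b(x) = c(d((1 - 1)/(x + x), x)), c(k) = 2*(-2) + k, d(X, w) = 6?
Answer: 26220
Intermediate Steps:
c(k) = -4 + k
b(x) = 2 (b(x) = -4 + 6 = 2)
(b(2)*115)*114 = (2*115)*114 = 230*114 = 26220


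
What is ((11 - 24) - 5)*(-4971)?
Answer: 89478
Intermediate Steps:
((11 - 24) - 5)*(-4971) = (-13 - 5)*(-4971) = -18*(-4971) = 89478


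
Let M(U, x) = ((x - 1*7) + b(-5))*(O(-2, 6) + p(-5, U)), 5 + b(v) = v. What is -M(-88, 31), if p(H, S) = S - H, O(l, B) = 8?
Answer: 1050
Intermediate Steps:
b(v) = -5 + v
M(U, x) = (-17 + x)*(13 + U) (M(U, x) = ((x - 1*7) + (-5 - 5))*(8 + (U - 1*(-5))) = ((x - 7) - 10)*(8 + (U + 5)) = ((-7 + x) - 10)*(8 + (5 + U)) = (-17 + x)*(13 + U))
-M(-88, 31) = -(-221 - 17*(-88) + 13*31 - 88*31) = -(-221 + 1496 + 403 - 2728) = -1*(-1050) = 1050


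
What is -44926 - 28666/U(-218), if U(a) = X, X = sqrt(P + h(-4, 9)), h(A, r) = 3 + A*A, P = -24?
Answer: -44926 + 28666*I*sqrt(5)/5 ≈ -44926.0 + 12820.0*I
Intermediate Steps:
h(A, r) = 3 + A**2
X = I*sqrt(5) (X = sqrt(-24 + (3 + (-4)**2)) = sqrt(-24 + (3 + 16)) = sqrt(-24 + 19) = sqrt(-5) = I*sqrt(5) ≈ 2.2361*I)
U(a) = I*sqrt(5)
-44926 - 28666/U(-218) = -44926 - 28666/(I*sqrt(5)) = -44926 - 28666*(-I*sqrt(5)/5) = -44926 - (-28666)*I*sqrt(5)/5 = -44926 + 28666*I*sqrt(5)/5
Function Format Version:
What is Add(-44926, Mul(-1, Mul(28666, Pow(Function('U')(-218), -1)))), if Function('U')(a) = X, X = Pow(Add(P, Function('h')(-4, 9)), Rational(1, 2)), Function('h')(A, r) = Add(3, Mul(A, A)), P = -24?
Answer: Add(-44926, Mul(Rational(28666, 5), I, Pow(5, Rational(1, 2)))) ≈ Add(-44926., Mul(12820., I))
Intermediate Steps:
Function('h')(A, r) = Add(3, Pow(A, 2))
X = Mul(I, Pow(5, Rational(1, 2))) (X = Pow(Add(-24, Add(3, Pow(-4, 2))), Rational(1, 2)) = Pow(Add(-24, Add(3, 16)), Rational(1, 2)) = Pow(Add(-24, 19), Rational(1, 2)) = Pow(-5, Rational(1, 2)) = Mul(I, Pow(5, Rational(1, 2))) ≈ Mul(2.2361, I))
Function('U')(a) = Mul(I, Pow(5, Rational(1, 2)))
Add(-44926, Mul(-1, Mul(28666, Pow(Function('U')(-218), -1)))) = Add(-44926, Mul(-1, Mul(28666, Pow(Mul(I, Pow(5, Rational(1, 2))), -1)))) = Add(-44926, Mul(-1, Mul(28666, Mul(Rational(-1, 5), I, Pow(5, Rational(1, 2)))))) = Add(-44926, Mul(-1, Mul(Rational(-28666, 5), I, Pow(5, Rational(1, 2))))) = Add(-44926, Mul(Rational(28666, 5), I, Pow(5, Rational(1, 2))))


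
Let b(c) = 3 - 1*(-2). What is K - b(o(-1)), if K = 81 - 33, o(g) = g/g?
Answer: 43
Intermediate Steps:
o(g) = 1
b(c) = 5 (b(c) = 3 + 2 = 5)
K = 48
K - b(o(-1)) = 48 - 1*5 = 48 - 5 = 43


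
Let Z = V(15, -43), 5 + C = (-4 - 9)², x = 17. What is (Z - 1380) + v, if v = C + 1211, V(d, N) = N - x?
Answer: -65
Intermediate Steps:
C = 164 (C = -5 + (-4 - 9)² = -5 + (-13)² = -5 + 169 = 164)
V(d, N) = -17 + N (V(d, N) = N - 1*17 = N - 17 = -17 + N)
v = 1375 (v = 164 + 1211 = 1375)
Z = -60 (Z = -17 - 43 = -60)
(Z - 1380) + v = (-60 - 1380) + 1375 = -1440 + 1375 = -65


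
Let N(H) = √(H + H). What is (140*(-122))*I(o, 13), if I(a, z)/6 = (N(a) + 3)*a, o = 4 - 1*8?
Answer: 1229760 + 819840*I*√2 ≈ 1.2298e+6 + 1.1594e+6*I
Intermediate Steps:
o = -4 (o = 4 - 8 = -4)
N(H) = √2*√H (N(H) = √(2*H) = √2*√H)
I(a, z) = 6*a*(3 + √2*√a) (I(a, z) = 6*((√2*√a + 3)*a) = 6*((3 + √2*√a)*a) = 6*(a*(3 + √2*√a)) = 6*a*(3 + √2*√a))
(140*(-122))*I(o, 13) = (140*(-122))*(6*(-4)*(3 + √2*√(-4))) = -102480*(-4)*(3 + √2*(2*I)) = -102480*(-4)*(3 + 2*I*√2) = -17080*(-72 - 48*I*√2) = 1229760 + 819840*I*√2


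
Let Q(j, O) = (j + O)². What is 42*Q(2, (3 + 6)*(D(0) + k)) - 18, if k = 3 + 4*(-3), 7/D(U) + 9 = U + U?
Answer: 310614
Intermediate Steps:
D(U) = 7/(-9 + 2*U) (D(U) = 7/(-9 + (U + U)) = 7/(-9 + 2*U))
k = -9 (k = 3 - 12 = -9)
Q(j, O) = (O + j)²
42*Q(2, (3 + 6)*(D(0) + k)) - 18 = 42*((3 + 6)*(7/(-9 + 2*0) - 9) + 2)² - 18 = 42*(9*(7/(-9 + 0) - 9) + 2)² - 18 = 42*(9*(7/(-9) - 9) + 2)² - 18 = 42*(9*(7*(-⅑) - 9) + 2)² - 18 = 42*(9*(-7/9 - 9) + 2)² - 18 = 42*(9*(-88/9) + 2)² - 18 = 42*(-88 + 2)² - 18 = 42*(-86)² - 18 = 42*7396 - 18 = 310632 - 18 = 310614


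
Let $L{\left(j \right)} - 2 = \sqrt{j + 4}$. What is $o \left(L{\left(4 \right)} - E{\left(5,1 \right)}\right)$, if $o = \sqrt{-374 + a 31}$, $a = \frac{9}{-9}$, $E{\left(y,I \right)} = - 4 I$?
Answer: $18 i \sqrt{5} \left(3 + \sqrt{2}\right) \approx 177.67 i$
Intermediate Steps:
$L{\left(j \right)} = 2 + \sqrt{4 + j}$ ($L{\left(j \right)} = 2 + \sqrt{j + 4} = 2 + \sqrt{4 + j}$)
$a = -1$ ($a = 9 \left(- \frac{1}{9}\right) = -1$)
$o = 9 i \sqrt{5}$ ($o = \sqrt{-374 - 31} = \sqrt{-405} = 9 i \sqrt{5} \approx 20.125 i$)
$o \left(L{\left(4 \right)} - E{\left(5,1 \right)}\right) = 9 i \sqrt{5} \left(\left(2 + \sqrt{4 + 4}\right) - \left(-4\right) 1\right) = 9 i \sqrt{5} \left(\left(2 + \sqrt{8}\right) - -4\right) = 9 i \sqrt{5} \left(\left(2 + 2 \sqrt{2}\right) + 4\right) = 9 i \sqrt{5} \left(6 + 2 \sqrt{2}\right)$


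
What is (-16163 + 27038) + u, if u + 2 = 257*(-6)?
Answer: 9331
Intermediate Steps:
u = -1544 (u = -2 + 257*(-6) = -2 - 1542 = -1544)
(-16163 + 27038) + u = (-16163 + 27038) - 1544 = 10875 - 1544 = 9331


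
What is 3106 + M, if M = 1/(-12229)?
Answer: 37983273/12229 ≈ 3106.0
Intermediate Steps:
M = -1/12229 ≈ -8.1773e-5
3106 + M = 3106 - 1/12229 = 37983273/12229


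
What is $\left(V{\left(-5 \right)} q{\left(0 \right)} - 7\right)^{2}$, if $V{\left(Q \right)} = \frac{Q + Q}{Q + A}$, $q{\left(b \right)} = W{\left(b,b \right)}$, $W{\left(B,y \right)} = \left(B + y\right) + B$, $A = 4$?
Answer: $49$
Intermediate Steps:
$W{\left(B,y \right)} = y + 2 B$
$q{\left(b \right)} = 3 b$ ($q{\left(b \right)} = b + 2 b = 3 b$)
$V{\left(Q \right)} = \frac{2 Q}{4 + Q}$ ($V{\left(Q \right)} = \frac{Q + Q}{Q + 4} = \frac{2 Q}{4 + Q}$)
$\left(V{\left(-5 \right)} q{\left(0 \right)} - 7\right)^{2} = \left(2 \left(-5\right) \frac{1}{4 - 5} \cdot 3 \cdot 0 - 7\right)^{2} = \left(2 \left(-5\right) \frac{1}{-1} \cdot 0 - 7\right)^{2} = \left(2 \left(-5\right) \left(-1\right) 0 - 7\right)^{2} = \left(10 \cdot 0 - 7\right)^{2} = \left(0 - 7\right)^{2} = \left(-7\right)^{2} = 49$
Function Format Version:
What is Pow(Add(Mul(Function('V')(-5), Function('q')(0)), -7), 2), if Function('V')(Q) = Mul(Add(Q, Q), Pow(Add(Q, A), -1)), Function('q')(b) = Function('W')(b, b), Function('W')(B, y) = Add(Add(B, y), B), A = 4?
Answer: 49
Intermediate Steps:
Function('W')(B, y) = Add(y, Mul(2, B))
Function('q')(b) = Mul(3, b) (Function('q')(b) = Add(b, Mul(2, b)) = Mul(3, b))
Function('V')(Q) = Mul(2, Q, Pow(Add(4, Q), -1)) (Function('V')(Q) = Mul(Add(Q, Q), Pow(Add(Q, 4), -1)) = Mul(Mul(2, Q), Pow(Add(4, Q), -1)) = Mul(2, Q, Pow(Add(4, Q), -1)))
Pow(Add(Mul(Function('V')(-5), Function('q')(0)), -7), 2) = Pow(Add(Mul(Mul(2, -5, Pow(Add(4, -5), -1)), Mul(3, 0)), -7), 2) = Pow(Add(Mul(Mul(2, -5, Pow(-1, -1)), 0), -7), 2) = Pow(Add(Mul(Mul(2, -5, -1), 0), -7), 2) = Pow(Add(Mul(10, 0), -7), 2) = Pow(Add(0, -7), 2) = Pow(-7, 2) = 49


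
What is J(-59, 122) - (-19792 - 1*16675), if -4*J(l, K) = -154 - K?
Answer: 36536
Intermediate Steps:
J(l, K) = 77/2 + K/4 (J(l, K) = -(-154 - K)/4 = 77/2 + K/4)
J(-59, 122) - (-19792 - 1*16675) = (77/2 + (¼)*122) - (-19792 - 1*16675) = (77/2 + 61/2) - (-19792 - 16675) = 69 - 1*(-36467) = 69 + 36467 = 36536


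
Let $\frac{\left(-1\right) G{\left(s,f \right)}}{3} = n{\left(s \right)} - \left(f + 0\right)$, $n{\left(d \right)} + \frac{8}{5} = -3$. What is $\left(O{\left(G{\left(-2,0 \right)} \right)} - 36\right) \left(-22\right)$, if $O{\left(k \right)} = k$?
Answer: $\frac{2442}{5} \approx 488.4$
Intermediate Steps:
$n{\left(d \right)} = - \frac{23}{5}$ ($n{\left(d \right)} = - \frac{8}{5} - 3 = - \frac{23}{5}$)
$G{\left(s,f \right)} = \frac{69}{5} + 3 f$ ($G{\left(s,f \right)} = - 3 \left(- \frac{23}{5} - \left(f + 0\right)\right) = - 3 \left(- \frac{23}{5} - f\right) = \frac{69}{5} + 3 f$)
$\left(O{\left(G{\left(-2,0 \right)} \right)} - 36\right) \left(-22\right) = \left(\left(\frac{69}{5} + 3 \cdot 0\right) - 36\right) \left(-22\right) = \left(\left(\frac{69}{5} + 0\right) - 36\right) \left(-22\right) = \left(\frac{69}{5} - 36\right) \left(-22\right) = \left(- \frac{111}{5}\right) \left(-22\right) = \frac{2442}{5}$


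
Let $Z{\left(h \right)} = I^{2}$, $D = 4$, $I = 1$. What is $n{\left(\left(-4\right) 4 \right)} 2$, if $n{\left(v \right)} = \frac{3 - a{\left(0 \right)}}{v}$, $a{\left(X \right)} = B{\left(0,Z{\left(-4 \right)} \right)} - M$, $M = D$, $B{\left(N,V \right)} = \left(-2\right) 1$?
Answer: $- \frac{9}{8} \approx -1.125$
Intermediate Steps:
$Z{\left(h \right)} = 1$ ($Z{\left(h \right)} = 1^{2} = 1$)
$B{\left(N,V \right)} = -2$
$M = 4$
$a{\left(X \right)} = -6$ ($a{\left(X \right)} = -2 - 4 = -6$)
$n{\left(v \right)} = \frac{9}{v}$ ($n{\left(v \right)} = \frac{3 - -6}{v} = \frac{3 + 6}{v} = \frac{9}{v}$)
$n{\left(\left(-4\right) 4 \right)} 2 = \frac{9}{\left(-4\right) 4} \cdot 2 = \frac{9}{-16} \cdot 2 = 9 \left(- \frac{1}{16}\right) 2 = \left(- \frac{9}{16}\right) 2 = - \frac{9}{8}$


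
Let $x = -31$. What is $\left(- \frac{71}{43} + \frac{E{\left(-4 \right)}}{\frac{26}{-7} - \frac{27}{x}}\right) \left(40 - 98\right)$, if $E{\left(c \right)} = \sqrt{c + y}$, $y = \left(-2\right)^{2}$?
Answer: $\frac{4118}{43} \approx 95.767$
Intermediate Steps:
$y = 4$
$E{\left(c \right)} = \sqrt{4 + c}$ ($E{\left(c \right)} = \sqrt{c + 4} = \sqrt{4 + c}$)
$\left(- \frac{71}{43} + \frac{E{\left(-4 \right)}}{\frac{26}{-7} - \frac{27}{x}}\right) \left(40 - 98\right) = \left(- \frac{71}{43} + \frac{\sqrt{4 - 4}}{\frac{26}{-7} - \frac{27}{-31}}\right) \left(40 - 98\right) = \left(\left(-71\right) \frac{1}{43} + \frac{\sqrt{0}}{26 \left(- \frac{1}{7}\right) - - \frac{27}{31}}\right) \left(-58\right) = \left(- \frac{71}{43} + \frac{0}{- \frac{26}{7} + \frac{27}{31}}\right) \left(-58\right) = \left(- \frac{71}{43} + \frac{0}{- \frac{617}{217}}\right) \left(-58\right) = \left(- \frac{71}{43} + 0 \left(- \frac{217}{617}\right)\right) \left(-58\right) = \left(- \frac{71}{43} + 0\right) \left(-58\right) = \left(- \frac{71}{43}\right) \left(-58\right) = \frac{4118}{43}$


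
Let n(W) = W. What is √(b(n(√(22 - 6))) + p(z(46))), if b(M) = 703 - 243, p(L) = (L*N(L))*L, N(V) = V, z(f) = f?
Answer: 2*√24449 ≈ 312.72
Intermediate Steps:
p(L) = L³ (p(L) = (L*L)*L = L²*L = L³)
b(M) = 460
√(b(n(√(22 - 6))) + p(z(46))) = √(460 + 46³) = √(460 + 97336) = √97796 = 2*√24449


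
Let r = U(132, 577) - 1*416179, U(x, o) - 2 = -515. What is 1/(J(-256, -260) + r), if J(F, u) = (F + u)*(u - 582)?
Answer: 1/17780 ≈ 5.6243e-5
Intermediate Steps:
J(F, u) = (-582 + u)*(F + u) (J(F, u) = (F + u)*(-582 + u) = (-582 + u)*(F + u))
U(x, o) = -513 (U(x, o) = 2 - 515 = -513)
r = -416692 (r = -513 - 1*416179 = -513 - 416179 = -416692)
1/(J(-256, -260) + r) = 1/(((-260)² - 582*(-256) - 582*(-260) - 256*(-260)) - 416692) = 1/((67600 + 148992 + 151320 + 66560) - 416692) = 1/(434472 - 416692) = 1/17780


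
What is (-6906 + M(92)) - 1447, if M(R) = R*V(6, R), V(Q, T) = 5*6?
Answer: -5593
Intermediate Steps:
V(Q, T) = 30
M(R) = 30*R (M(R) = R*30 = 30*R)
(-6906 + M(92)) - 1447 = (-6906 + 30*92) - 1447 = (-6906 + 2760) - 1447 = -4146 - 1447 = -5593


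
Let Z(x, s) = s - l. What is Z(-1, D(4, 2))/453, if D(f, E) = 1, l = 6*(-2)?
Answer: 13/453 ≈ 0.028698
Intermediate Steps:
l = -12
Z(x, s) = 12 + s (Z(x, s) = s - 1*(-12) = s + 12 = 12 + s)
Z(-1, D(4, 2))/453 = (12 + 1)/453 = 13*(1/453) = 13/453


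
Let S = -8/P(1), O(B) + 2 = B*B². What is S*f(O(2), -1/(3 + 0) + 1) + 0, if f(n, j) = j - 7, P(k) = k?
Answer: 152/3 ≈ 50.667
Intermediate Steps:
O(B) = -2 + B³ (O(B) = -2 + B*B² = -2 + B³)
f(n, j) = -7 + j
S = -8 (S = -8/1 = -8*1 = -8)
S*f(O(2), -1/(3 + 0) + 1) + 0 = -8*(-7 + (-1/(3 + 0) + 1)) + 0 = -8*(-7 + (-1/3 + 1)) + 0 = -8*(-7 + ((⅓)*(-1) + 1)) + 0 = -8*(-7 + (-⅓ + 1)) + 0 = -8*(-7 + ⅔) + 0 = -8*(-19/3) + 0 = 152/3 + 0 = 152/3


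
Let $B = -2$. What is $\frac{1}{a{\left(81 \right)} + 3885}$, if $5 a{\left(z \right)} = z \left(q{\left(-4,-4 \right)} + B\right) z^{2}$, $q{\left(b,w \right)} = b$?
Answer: $- \frac{5}{3169221} \approx -1.5777 \cdot 10^{-6}$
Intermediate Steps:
$a{\left(z \right)} = - \frac{6 z^{3}}{5}$ ($a{\left(z \right)} = \frac{z \left(-4 - 2\right) z^{2}}{5} = \frac{z \left(-6\right) z^{2}}{5} = \frac{- 6 z z^{2}}{5} = \frac{\left(-6\right) z^{3}}{5} = - \frac{6 z^{3}}{5}$)
$\frac{1}{a{\left(81 \right)} + 3885} = \frac{1}{- \frac{6 \cdot 81^{3}}{5} + 3885} = \frac{1}{\left(- \frac{6}{5}\right) 531441 + 3885} = \frac{1}{- \frac{3188646}{5} + 3885} = \frac{1}{- \frac{3169221}{5}} = - \frac{5}{3169221}$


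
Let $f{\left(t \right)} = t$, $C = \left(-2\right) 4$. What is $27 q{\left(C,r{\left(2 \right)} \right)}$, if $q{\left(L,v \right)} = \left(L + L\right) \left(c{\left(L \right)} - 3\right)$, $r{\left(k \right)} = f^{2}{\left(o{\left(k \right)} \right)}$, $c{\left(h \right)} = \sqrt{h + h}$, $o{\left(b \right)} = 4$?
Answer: $1296 - 1728 i \approx 1296.0 - 1728.0 i$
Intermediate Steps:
$c{\left(h \right)} = \sqrt{2} \sqrt{h}$ ($c{\left(h \right)} = \sqrt{2 h} = \sqrt{2} \sqrt{h}$)
$C = -8$
$r{\left(k \right)} = 16$ ($r{\left(k \right)} = 4^{2} = 16$)
$q{\left(L,v \right)} = 2 L \left(-3 + \sqrt{2} \sqrt{L}\right)$ ($q{\left(L,v \right)} = \left(L + L\right) \left(\sqrt{2} \sqrt{L} - 3\right) = 2 L \left(-3 + \sqrt{2} \sqrt{L}\right)$)
$27 q{\left(C,r{\left(2 \right)} \right)} = 27 \cdot 2 \left(-8\right) \left(-3 + \sqrt{2} \sqrt{-8}\right) = 27 \cdot 2 \left(-8\right) \left(-3 + \sqrt{2} \cdot 2 i \sqrt{2}\right) = 27 \cdot 2 \left(-8\right) \left(-3 + 4 i\right) = 27 \left(48 - 64 i\right) = 1296 - 1728 i$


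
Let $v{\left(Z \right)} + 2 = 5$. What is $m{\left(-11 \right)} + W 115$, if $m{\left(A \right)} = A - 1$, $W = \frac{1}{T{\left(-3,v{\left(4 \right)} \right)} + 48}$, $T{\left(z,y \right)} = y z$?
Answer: $- \frac{353}{39} \approx -9.0513$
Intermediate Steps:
$v{\left(Z \right)} = 3$ ($v{\left(Z \right)} = -2 + 5 = 3$)
$W = \frac{1}{39}$ ($W = \frac{1}{3 \left(-3\right) + 48} = \frac{1}{-9 + 48} = \frac{1}{39} \approx 0.025641$)
$m{\left(A \right)} = -1 + A$
$m{\left(-11 \right)} + W 115 = \left(-1 - 11\right) + \frac{1}{39} \cdot 115 = -12 + \frac{115}{39} = - \frac{353}{39}$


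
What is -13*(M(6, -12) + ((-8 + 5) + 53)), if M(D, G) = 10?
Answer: -780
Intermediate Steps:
-13*(M(6, -12) + ((-8 + 5) + 53)) = -13*(10 + ((-8 + 5) + 53)) = -13*(10 + (-3 + 53)) = -13*(10 + 50) = -13*60 = -780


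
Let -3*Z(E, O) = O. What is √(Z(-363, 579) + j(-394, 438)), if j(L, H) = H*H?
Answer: √191651 ≈ 437.78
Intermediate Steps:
Z(E, O) = -O/3
j(L, H) = H²
√(Z(-363, 579) + j(-394, 438)) = √(-⅓*579 + 438²) = √(-193 + 191844) = √191651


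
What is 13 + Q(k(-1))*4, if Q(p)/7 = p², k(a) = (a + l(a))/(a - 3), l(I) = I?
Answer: 20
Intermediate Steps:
k(a) = 2*a/(-3 + a) (k(a) = (a + a)/(a - 3) = (2*a)/(-3 + a) = 2*a/(-3 + a))
Q(p) = 7*p²
13 + Q(k(-1))*4 = 13 + (7*(2*(-1)/(-3 - 1))²)*4 = 13 + (7*(2*(-1)/(-4))²)*4 = 13 + (7*(2*(-1)*(-¼))²)*4 = 13 + (7*(½)²)*4 = 13 + (7*(¼))*4 = 13 + (7/4)*4 = 13 + 7 = 20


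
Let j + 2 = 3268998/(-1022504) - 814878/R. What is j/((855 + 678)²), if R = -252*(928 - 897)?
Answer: 16890745/400495900476 ≈ 4.2175e-5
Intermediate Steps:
R = -7812 (R = -252*31 = -7812)
j = 50672235/511252 (j = -2 + (3268998/(-1022504) - 814878/(-7812)) = -2 + (3268998*(-1/1022504) - 814878*(-1/7812)) = -2 + (-1634499/511252 + 45271/434) = -2 + 51694739/511252 = 50672235/511252 ≈ 99.114)
j/((855 + 678)²) = 50672235/(511252*((855 + 678)²)) = 50672235/(511252*(1533²)) = (50672235/511252)/2350089 = (50672235/511252)*(1/2350089) = 16890745/400495900476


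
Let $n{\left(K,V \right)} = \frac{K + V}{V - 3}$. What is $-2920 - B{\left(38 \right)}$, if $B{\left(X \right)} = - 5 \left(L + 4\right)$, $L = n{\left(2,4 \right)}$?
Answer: $-2870$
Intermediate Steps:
$n{\left(K,V \right)} = \frac{K + V}{-3 + V}$
$L = 6$ ($L = \frac{2 + 4}{-3 + 4} = 1^{-1} \cdot 6 = 1 \cdot 6 = 6$)
$B{\left(X \right)} = -50$ ($B{\left(X \right)} = - 5 \left(6 + 4\right) = \left(-5\right) 10 = -50$)
$-2920 - B{\left(38 \right)} = -2920 - -50 = -2920 + 50 = -2870$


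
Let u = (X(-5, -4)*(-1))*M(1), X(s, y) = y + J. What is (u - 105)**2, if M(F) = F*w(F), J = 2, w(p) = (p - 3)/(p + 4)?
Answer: 279841/25 ≈ 11194.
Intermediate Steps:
w(p) = (-3 + p)/(4 + p)
X(s, y) = 2 + y (X(s, y) = y + 2 = 2 + y)
M(F) = F*(-3 + F)/(4 + F) (M(F) = F*((-3 + F)/(4 + F)) = F*(-3 + F)/(4 + F))
u = -4/5 (u = ((2 - 4)*(-1))*(1*(-3 + 1)/(4 + 1)) = (-2*(-1))*(1*(-2)/5) = 2*(1*(1/5)*(-2)) = 2*(-2/5) = -4/5 ≈ -0.80000)
(u - 105)**2 = (-4/5 - 105)**2 = (-529/5)**2 = 279841/25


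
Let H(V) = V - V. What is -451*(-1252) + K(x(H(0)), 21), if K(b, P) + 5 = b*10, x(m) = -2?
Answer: 564627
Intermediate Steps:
H(V) = 0
K(b, P) = -5 + 10*b (K(b, P) = -5 + b*10 = -5 + 10*b)
-451*(-1252) + K(x(H(0)), 21) = -451*(-1252) + (-5 + 10*(-2)) = 564652 + (-5 - 20) = 564652 - 25 = 564627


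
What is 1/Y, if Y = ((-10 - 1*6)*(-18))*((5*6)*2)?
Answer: 1/17280 ≈ 5.7870e-5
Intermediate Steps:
Y = 17280 (Y = ((-10 - 6)*(-18))*(30*2) = -16*(-18)*60 = 288*60 = 17280)
1/Y = 1/17280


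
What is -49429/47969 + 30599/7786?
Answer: 1082949237/373486634 ≈ 2.8996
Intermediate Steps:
-49429/47969 + 30599/7786 = 1082949237/373486634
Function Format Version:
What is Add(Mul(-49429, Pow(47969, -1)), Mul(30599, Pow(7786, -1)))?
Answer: Rational(1082949237, 373486634) ≈ 2.8996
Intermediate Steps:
Add(Mul(-49429, Pow(47969, -1)), Mul(30599, Pow(7786, -1))) = Add(Mul(-49429, Rational(1, 47969)), Mul(30599, Rational(1, 7786))) = Add(Rational(-49429, 47969), Rational(30599, 7786)) = Rational(1082949237, 373486634)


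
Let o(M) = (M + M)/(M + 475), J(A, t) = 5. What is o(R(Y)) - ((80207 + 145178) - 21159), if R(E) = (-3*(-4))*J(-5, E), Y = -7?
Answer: -21852158/107 ≈ -2.0423e+5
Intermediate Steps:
R(E) = 60 (R(E) = -3*(-4)*5 = 12*5 = 60)
o(M) = 2*M/(475 + M) (o(M) = (2*M)/(475 + M) = 2*M/(475 + M))
o(R(Y)) - ((80207 + 145178) - 21159) = 2*60/(475 + 60) - ((80207 + 145178) - 21159) = 2*60/535 - (225385 - 21159) = 2*60*(1/535) - 1*204226 = 24/107 - 204226 = -21852158/107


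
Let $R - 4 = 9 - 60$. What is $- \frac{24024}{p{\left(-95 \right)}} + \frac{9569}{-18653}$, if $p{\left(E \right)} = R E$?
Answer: $- \frac{490845257}{83285645} \approx -5.8935$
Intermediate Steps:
$R = -47$ ($R = 4 + \left(9 - 60\right) = 4 - 51 = -47$)
$p{\left(E \right)} = - 47 E$
$- \frac{24024}{p{\left(-95 \right)}} + \frac{9569}{-18653} = - \frac{24024}{\left(-47\right) \left(-95\right)} + \frac{9569}{-18653} = - \frac{24024}{4465} + 9569 \left(- \frac{1}{18653}\right) = \left(-24024\right) \frac{1}{4465} - \frac{9569}{18653} = - \frac{24024}{4465} - \frac{9569}{18653} = - \frac{490845257}{83285645}$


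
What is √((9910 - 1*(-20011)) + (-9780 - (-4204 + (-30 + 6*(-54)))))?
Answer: √24699 ≈ 157.16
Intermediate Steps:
√((9910 - 1*(-20011)) + (-9780 - (-4204 + (-30 + 6*(-54))))) = √((9910 + 20011) + (-9780 - (-4204 + (-30 - 324)))) = √(29921 + (-9780 - (-4204 - 354))) = √(29921 + (-9780 - 1*(-4558))) = √(29921 + (-9780 + 4558)) = √(29921 - 5222) = √24699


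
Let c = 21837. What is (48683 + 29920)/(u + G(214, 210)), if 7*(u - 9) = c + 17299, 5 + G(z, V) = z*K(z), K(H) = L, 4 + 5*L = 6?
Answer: 48265/3488 ≈ 13.837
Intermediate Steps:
L = 2/5 (L = -4/5 + (1/5)*6 = -4/5 + 6/5 = 2/5 ≈ 0.40000)
K(H) = 2/5
G(z, V) = -5 + 2*z/5 (G(z, V) = -5 + z*(2/5) = -5 + 2*z/5)
u = 39199/7 (u = 9 + (21837 + 17299)/7 = 9 + (1/7)*39136 = 9 + 39136/7 = 39199/7 ≈ 5599.9)
(48683 + 29920)/(u + G(214, 210)) = (48683 + 29920)/(39199/7 + (-5 + (2/5)*214)) = 78603/(39199/7 + (-5 + 428/5)) = 78603/(39199/7 + 403/5) = 78603/(198816/35) = 78603*(35/198816) = 48265/3488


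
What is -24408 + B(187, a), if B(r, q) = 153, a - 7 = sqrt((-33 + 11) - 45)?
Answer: -24255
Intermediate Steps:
a = 7 + I*sqrt(67) (a = 7 + sqrt((-33 + 11) - 45) = 7 + sqrt(-22 - 45) = 7 + sqrt(-67) = 7 + I*sqrt(67) ≈ 7.0 + 8.1853*I)
-24408 + B(187, a) = -24408 + 153 = -24255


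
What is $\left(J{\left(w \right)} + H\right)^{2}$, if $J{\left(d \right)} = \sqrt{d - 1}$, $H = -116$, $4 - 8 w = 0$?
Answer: $\frac{\left(232 - i \sqrt{2}\right)^{2}}{4} \approx 13456.0 - 164.05 i$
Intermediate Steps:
$w = \frac{1}{2}$ ($w = \frac{1}{2} - 0 = \frac{1}{2} + 0 = \frac{1}{2} \approx 0.5$)
$J{\left(d \right)} = \sqrt{-1 + d}$
$\left(J{\left(w \right)} + H\right)^{2} = \left(\sqrt{-1 + \frac{1}{2}} - 116\right)^{2} = \left(\sqrt{- \frac{1}{2}} - 116\right)^{2} = \left(\frac{i \sqrt{2}}{2} - 116\right)^{2} = \left(-116 + \frac{i \sqrt{2}}{2}\right)^{2}$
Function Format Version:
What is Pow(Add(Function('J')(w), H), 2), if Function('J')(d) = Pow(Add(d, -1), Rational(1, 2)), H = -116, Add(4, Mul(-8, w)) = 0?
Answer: Mul(Rational(1, 4), Pow(Add(232, Mul(-1, I, Pow(2, Rational(1, 2)))), 2)) ≈ Add(13456., Mul(-164.05, I))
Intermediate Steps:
w = Rational(1, 2) (w = Add(Rational(1, 2), Mul(Rational(-1, 8), 0)) = Add(Rational(1, 2), 0) = Rational(1, 2) ≈ 0.50000)
Function('J')(d) = Pow(Add(-1, d), Rational(1, 2))
Pow(Add(Function('J')(w), H), 2) = Pow(Add(Pow(Add(-1, Rational(1, 2)), Rational(1, 2)), -116), 2) = Pow(Add(Pow(Rational(-1, 2), Rational(1, 2)), -116), 2) = Pow(Add(Mul(Rational(1, 2), I, Pow(2, Rational(1, 2))), -116), 2) = Pow(Add(-116, Mul(Rational(1, 2), I, Pow(2, Rational(1, 2)))), 2)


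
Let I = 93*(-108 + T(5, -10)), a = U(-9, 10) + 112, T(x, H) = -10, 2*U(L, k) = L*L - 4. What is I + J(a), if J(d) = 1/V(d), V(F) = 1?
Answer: -10973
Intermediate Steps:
U(L, k) = -2 + L²/2 (U(L, k) = (L*L - 4)/2 = (L² - 4)/2 = (-4 + L²)/2 = -2 + L²/2)
a = 301/2 (a = (-2 + (½)*(-9)²) + 112 = (-2 + (½)*81) + 112 = (-2 + 81/2) + 112 = 77/2 + 112 = 301/2 ≈ 150.50)
I = -10974 (I = 93*(-108 - 10) = 93*(-118) = -10974)
J(d) = 1 (J(d) = 1/1 = 1)
I + J(a) = -10974 + 1 = -10973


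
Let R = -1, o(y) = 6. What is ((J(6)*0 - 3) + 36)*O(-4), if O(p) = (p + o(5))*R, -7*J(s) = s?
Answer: -66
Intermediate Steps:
J(s) = -s/7
O(p) = -6 - p (O(p) = (p + 6)*(-1) = (6 + p)*(-1) = -6 - p)
((J(6)*0 - 3) + 36)*O(-4) = ((-⅐*6*0 - 3) + 36)*(-6 - 1*(-4)) = ((-6/7*0 - 3) + 36)*(-6 + 4) = ((0 - 3) + 36)*(-2) = (-3 + 36)*(-2) = 33*(-2) = -66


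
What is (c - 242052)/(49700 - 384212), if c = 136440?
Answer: 8801/27876 ≈ 0.31572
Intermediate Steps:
(c - 242052)/(49700 - 384212) = (136440 - 242052)/(49700 - 384212) = -105612/(-334512) = -105612*(-1/334512) = 8801/27876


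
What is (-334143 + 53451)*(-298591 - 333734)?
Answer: 177488568900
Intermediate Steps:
(-334143 + 53451)*(-298591 - 333734) = -280692*(-632325) = 177488568900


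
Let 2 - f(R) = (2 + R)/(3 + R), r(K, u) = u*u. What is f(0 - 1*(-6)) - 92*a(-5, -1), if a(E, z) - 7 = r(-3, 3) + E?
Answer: -9098/9 ≈ -1010.9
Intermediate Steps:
r(K, u) = u**2
a(E, z) = 16 + E (a(E, z) = 7 + (3**2 + E) = 7 + (9 + E) = 16 + E)
f(R) = 2 - (2 + R)/(3 + R)
f(0 - 1*(-6)) - 92*a(-5, -1) = (4 + (0 - 1*(-6)))/(3 + (0 - 1*(-6))) - 92*(16 - 5) = (4 + (0 + 6))/(3 + (0 + 6)) - 92*11 = (4 + 6)/(3 + 6) - 1012 = 10/9 - 1012 = -9098/9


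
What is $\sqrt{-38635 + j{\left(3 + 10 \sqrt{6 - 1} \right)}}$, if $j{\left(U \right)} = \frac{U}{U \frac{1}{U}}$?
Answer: $\sqrt{-38632 + 10 \sqrt{5}} \approx 196.49 i$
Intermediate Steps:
$j{\left(U \right)} = U$ ($j{\left(U \right)} = \frac{U}{1} = U 1 = U$)
$\sqrt{-38635 + j{\left(3 + 10 \sqrt{6 - 1} \right)}} = \sqrt{-38635 + \left(3 + 10 \sqrt{6 - 1}\right)} = \sqrt{-38635 + \left(3 + 10 \sqrt{5}\right)} = \sqrt{-38632 + 10 \sqrt{5}}$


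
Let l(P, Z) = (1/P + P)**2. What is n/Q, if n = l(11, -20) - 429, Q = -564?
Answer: 37025/68244 ≈ 0.54254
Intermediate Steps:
l(P, Z) = (P + 1/P)**2
n = -37025/121 (n = (1 + 11**2)**2/11**2 - 429 = (1 + 121)**2/121 - 429 = (1/121)*122**2 - 429 = (1/121)*14884 - 429 = 14884/121 - 429 = -37025/121 ≈ -305.99)
n/Q = -37025/121/(-564) = -37025/121*(-1/564) = 37025/68244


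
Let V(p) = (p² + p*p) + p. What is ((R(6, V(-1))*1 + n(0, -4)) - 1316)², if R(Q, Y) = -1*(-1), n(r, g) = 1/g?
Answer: 27678121/16 ≈ 1.7299e+6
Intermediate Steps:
V(p) = p + 2*p² (V(p) = (p² + p²) + p = 2*p² + p = p + 2*p²)
R(Q, Y) = 1
((R(6, V(-1))*1 + n(0, -4)) - 1316)² = ((1*1 + 1/(-4)) - 1316)² = ((1 - ¼) - 1316)² = (¾ - 1316)² = (-5261/4)² = 27678121/16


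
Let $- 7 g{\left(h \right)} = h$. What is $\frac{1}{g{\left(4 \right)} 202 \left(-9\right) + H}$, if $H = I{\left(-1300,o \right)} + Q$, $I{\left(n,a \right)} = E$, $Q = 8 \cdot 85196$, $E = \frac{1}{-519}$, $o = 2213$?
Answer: $\frac{3633}{2479910705} \approx 1.465 \cdot 10^{-6}$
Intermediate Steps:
$g{\left(h \right)} = - \frac{h}{7}$
$E = - \frac{1}{519} \approx -0.0019268$
$Q = 681568$
$I{\left(n,a \right)} = - \frac{1}{519}$
$H = \frac{353733791}{519}$ ($H = - \frac{1}{519} + 681568 = \frac{353733791}{519} \approx 6.8157 \cdot 10^{5}$)
$\frac{1}{g{\left(4 \right)} 202 \left(-9\right) + H} = \frac{1}{\left(- \frac{1}{7}\right) 4 \cdot 202 \left(-9\right) + \frac{353733791}{519}} = \frac{1}{\left(- \frac{4}{7}\right) 202 \left(-9\right) + \frac{353733791}{519}} = \frac{1}{\left(- \frac{808}{7}\right) \left(-9\right) + \frac{353733791}{519}} = \frac{1}{\frac{7272}{7} + \frac{353733791}{519}} = \frac{1}{\frac{2479910705}{3633}} = \frac{3633}{2479910705}$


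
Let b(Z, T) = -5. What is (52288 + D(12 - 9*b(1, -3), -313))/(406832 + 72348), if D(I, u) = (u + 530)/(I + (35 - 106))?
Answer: 20909/191672 ≈ 0.10909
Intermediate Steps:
D(I, u) = (530 + u)/(-71 + I) (D(I, u) = (530 + u)/(I - 71) = (530 + u)/(-71 + I))
(52288 + D(12 - 9*b(1, -3), -313))/(406832 + 72348) = (52288 + (530 - 313)/(-71 + (12 - 9*(-5))))/(406832 + 72348) = (52288 + 217/(-71 + (12 + 45)))/479180 = (52288 + 217/(-71 + 57))*(1/479180) = (52288 + 217/(-14))*(1/479180) = (52288 - 1/14*217)*(1/479180) = (52288 - 31/2)*(1/479180) = (104545/2)*(1/479180) = 20909/191672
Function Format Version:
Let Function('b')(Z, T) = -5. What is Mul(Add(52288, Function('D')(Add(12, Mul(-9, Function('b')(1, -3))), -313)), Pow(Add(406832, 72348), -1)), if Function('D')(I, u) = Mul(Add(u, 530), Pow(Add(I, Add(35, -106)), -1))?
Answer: Rational(20909, 191672) ≈ 0.10909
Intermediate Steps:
Function('D')(I, u) = Mul(Pow(Add(-71, I), -1), Add(530, u)) (Function('D')(I, u) = Mul(Add(530, u), Pow(Add(I, -71), -1)) = Mul(Add(530, u), Pow(Add(-71, I), -1)) = Mul(Pow(Add(-71, I), -1), Add(530, u)))
Mul(Add(52288, Function('D')(Add(12, Mul(-9, Function('b')(1, -3))), -313)), Pow(Add(406832, 72348), -1)) = Mul(Add(52288, Mul(Pow(Add(-71, Add(12, Mul(-9, -5))), -1), Add(530, -313))), Pow(Add(406832, 72348), -1)) = Mul(Add(52288, Mul(Pow(Add(-71, Add(12, 45)), -1), 217)), Pow(479180, -1)) = Mul(Add(52288, Mul(Pow(Add(-71, 57), -1), 217)), Rational(1, 479180)) = Mul(Add(52288, Mul(Pow(-14, -1), 217)), Rational(1, 479180)) = Mul(Add(52288, Mul(Rational(-1, 14), 217)), Rational(1, 479180)) = Mul(Add(52288, Rational(-31, 2)), Rational(1, 479180)) = Mul(Rational(104545, 2), Rational(1, 479180)) = Rational(20909, 191672)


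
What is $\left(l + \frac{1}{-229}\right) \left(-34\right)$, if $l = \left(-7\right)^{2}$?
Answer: $- \frac{381480}{229} \approx -1665.9$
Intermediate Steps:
$l = 49$
$\left(l + \frac{1}{-229}\right) \left(-34\right) = \left(49 + \frac{1}{-229}\right) \left(-34\right) = \left(49 - \frac{1}{229}\right) \left(-34\right) = \frac{11220}{229} \left(-34\right) = - \frac{381480}{229}$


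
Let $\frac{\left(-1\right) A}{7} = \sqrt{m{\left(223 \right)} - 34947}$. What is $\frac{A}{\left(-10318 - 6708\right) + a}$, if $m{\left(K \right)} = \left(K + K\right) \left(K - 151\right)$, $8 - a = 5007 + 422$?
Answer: $\frac{63 i \sqrt{35}}{22447} \approx 0.016604 i$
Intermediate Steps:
$a = -5421$ ($a = 8 - \left(5007 + 422\right) = 8 - 5429 = -5421$)
$m{\left(K \right)} = 2 K \left(-151 + K\right)$
$A = - 63 i \sqrt{35}$ ($A = - 7 \sqrt{2 \cdot 223 \left(-151 + 223\right) - 34947} = - 7 \sqrt{2 \cdot 223 \cdot 72 - 34947} = - 7 \sqrt{32112 - 34947} = - 7 \sqrt{-2835} = - 7 \cdot 9 i \sqrt{35} = - 63 i \sqrt{35} \approx - 372.71 i$)
$\frac{A}{\left(-10318 - 6708\right) + a} = \frac{\left(-63\right) i \sqrt{35}}{\left(-10318 - 6708\right) - 5421} = \frac{\left(-63\right) i \sqrt{35}}{-17026 - 5421} = \frac{\left(-63\right) i \sqrt{35}}{-22447} = - 63 i \sqrt{35} \left(- \frac{1}{22447}\right) = \frac{63 i \sqrt{35}}{22447}$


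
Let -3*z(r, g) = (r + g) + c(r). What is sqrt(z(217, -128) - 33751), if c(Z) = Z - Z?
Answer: I*sqrt(304026)/3 ≈ 183.8*I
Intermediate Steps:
c(Z) = 0
z(r, g) = -g/3 - r/3 (z(r, g) = -((r + g) + 0)/3 = -((g + r) + 0)/3 = -(g + r)/3 = -g/3 - r/3)
sqrt(z(217, -128) - 33751) = sqrt((-1/3*(-128) - 1/3*217) - 33751) = sqrt((128/3 - 217/3) - 33751) = sqrt(-89/3 - 33751) = sqrt(-101342/3) = I*sqrt(304026)/3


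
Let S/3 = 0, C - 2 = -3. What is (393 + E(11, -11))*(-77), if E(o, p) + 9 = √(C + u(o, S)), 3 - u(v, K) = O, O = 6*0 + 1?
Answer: -29645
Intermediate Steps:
O = 1 (O = 0 + 1 = 1)
C = -1 (C = 2 - 3 = -1)
S = 0 (S = 3*0 = 0)
u(v, K) = 2 (u(v, K) = 3 - 1*1 = 3 - 1 = 2)
E(o, p) = -8 (E(o, p) = -9 + √(-1 + 2) = -9 + √1 = -9 + 1 = -8)
(393 + E(11, -11))*(-77) = (393 - 8)*(-77) = 385*(-77) = -29645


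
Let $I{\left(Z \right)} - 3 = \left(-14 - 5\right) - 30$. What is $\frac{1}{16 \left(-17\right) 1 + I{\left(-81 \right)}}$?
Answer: $- \frac{1}{318} \approx -0.0031447$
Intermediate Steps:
$I{\left(Z \right)} = -46$ ($I{\left(Z \right)} = 3 - 49 = -46$)
$\frac{1}{16 \left(-17\right) 1 + I{\left(-81 \right)}} = \frac{1}{16 \left(-17\right) 1 - 46} = \frac{1}{\left(-272\right) 1 - 46} = \frac{1}{-272 - 46} = \frac{1}{-318} = - \frac{1}{318}$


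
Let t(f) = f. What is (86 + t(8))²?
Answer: 8836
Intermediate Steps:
(86 + t(8))² = (86 + 8)² = 94² = 8836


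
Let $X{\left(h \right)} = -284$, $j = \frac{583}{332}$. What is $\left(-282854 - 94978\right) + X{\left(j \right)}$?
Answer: $-378116$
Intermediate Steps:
$j = \frac{583}{332}$ ($j = 583 \cdot \frac{1}{332} = \frac{583}{332} \approx 1.756$)
$\left(-282854 - 94978\right) + X{\left(j \right)} = \left(-282854 - 94978\right) - 284 = -377832 - 284 = -378116$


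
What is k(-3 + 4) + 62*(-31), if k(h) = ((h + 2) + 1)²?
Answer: -1906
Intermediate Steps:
k(h) = (3 + h)² (k(h) = ((2 + h) + 1)² = (3 + h)²)
k(-3 + 4) + 62*(-31) = (3 + (-3 + 4))² + 62*(-31) = (3 + 1)² - 1922 = 4² - 1922 = 16 - 1922 = -1906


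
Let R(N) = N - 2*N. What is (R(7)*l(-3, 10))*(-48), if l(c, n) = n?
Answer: 3360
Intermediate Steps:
R(N) = -N
(R(7)*l(-3, 10))*(-48) = (-1*7*10)*(-48) = -7*10*(-48) = -70*(-48) = 3360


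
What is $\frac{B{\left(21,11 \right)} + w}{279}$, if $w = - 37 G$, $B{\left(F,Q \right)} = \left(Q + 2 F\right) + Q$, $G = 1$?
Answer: $\frac{3}{31} \approx 0.096774$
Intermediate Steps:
$B{\left(F,Q \right)} = 2 F + 2 Q$
$w = -37$ ($w = \left(-37\right) 1 = -37$)
$\frac{B{\left(21,11 \right)} + w}{279} = \frac{\left(2 \cdot 21 + 2 \cdot 11\right) - 37}{279} = \frac{\left(42 + 22\right) - 37}{279} = \frac{64 - 37}{279} = \frac{1}{279} \cdot 27 = \frac{3}{31}$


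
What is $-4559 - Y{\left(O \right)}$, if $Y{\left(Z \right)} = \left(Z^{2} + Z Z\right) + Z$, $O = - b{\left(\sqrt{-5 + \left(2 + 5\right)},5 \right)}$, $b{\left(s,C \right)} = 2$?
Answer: $-4565$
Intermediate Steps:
$O = -2$ ($O = \left(-1\right) 2 = -2$)
$Y{\left(Z \right)} = Z + 2 Z^{2}$ ($Y{\left(Z \right)} = \left(Z^{2} + Z^{2}\right) + Z = 2 Z^{2} + Z = Z + 2 Z^{2}$)
$-4559 - Y{\left(O \right)} = -4559 - - 2 \left(1 + 2 \left(-2\right)\right) = -4559 - - 2 \left(1 - 4\right) = -4559 - \left(-2\right) \left(-3\right) = -4559 - 6 = -4565$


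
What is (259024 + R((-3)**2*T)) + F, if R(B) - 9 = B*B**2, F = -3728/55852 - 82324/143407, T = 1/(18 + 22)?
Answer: 3017799745839782999/11650280384000 ≈ 2.5903e+5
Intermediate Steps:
T = 1/40 ≈ 0.025000
F = -116649576/182035631 (F = -3728*1/55852 - 82324*1/143407 = -932/13963 - 7484/13037 = -116649576/182035631 ≈ -0.64081)
R(B) = 9 + B**3 (R(B) = 9 + B*B**2 = 9 + B**3)
(259024 + R((-3)**2*T)) + F = (259024 + (9 + ((-3)**2*(1/40))**3)) - 116649576/182035631 = (259024 + (9 + (9*(1/40))**3)) - 116649576/182035631 = (259024 + (9 + (9/40)**3)) - 116649576/182035631 = (259024 + (9 + 729/64000)) - 116649576/182035631 = (259024 + 576729/64000) - 116649576/182035631 = 16578112729/64000 - 116649576/182035631 = 3017799745839782999/11650280384000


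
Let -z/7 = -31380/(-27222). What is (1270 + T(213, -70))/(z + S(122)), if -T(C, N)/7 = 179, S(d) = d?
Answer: 77129/516904 ≈ 0.14921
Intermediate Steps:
T(C, N) = -1253 (T(C, N) = -7*179 = -1253)
z = -36610/4537 (z = -(-219660)/(-27222) = -(-219660)*(-1)/27222 = -7*5230/4537 = -36610/4537 ≈ -8.0692)
(1270 + T(213, -70))/(z + S(122)) = (1270 - 1253)/(-36610/4537 + 122) = 17/(516904/4537) = 17*(4537/516904) = 77129/516904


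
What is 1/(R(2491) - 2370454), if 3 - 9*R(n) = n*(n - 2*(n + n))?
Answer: -3/906280 ≈ -3.3102e-6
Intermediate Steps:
R(n) = 1/3 + n**2/3 (R(n) = 1/3 - n*(n - 2*(n + n))/9 = 1/3 - n*(n - 4*n)/9 = 1/3 - n*(-3*n)/9 = 1/3 - (-1)*n**2/3 = 1/3 + n**2/3)
1/(R(2491) - 2370454) = 1/((1/3 + (1/3)*2491**2) - 2370454) = 1/((1/3 + (1/3)*6205081) - 2370454) = 1/((1/3 + 6205081/3) - 2370454) = 1/(6205082/3 - 2370454) = 1/(-906280/3) = -3/906280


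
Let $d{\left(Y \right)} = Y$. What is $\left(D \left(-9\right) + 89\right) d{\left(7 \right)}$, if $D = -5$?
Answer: $938$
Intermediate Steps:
$\left(D \left(-9\right) + 89\right) d{\left(7 \right)} = \left(\left(-5\right) \left(-9\right) + 89\right) 7 = \left(45 + 89\right) 7 = 134 \cdot 7 = 938$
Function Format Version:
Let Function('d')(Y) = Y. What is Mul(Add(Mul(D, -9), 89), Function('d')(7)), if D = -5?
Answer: 938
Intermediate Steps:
Mul(Add(Mul(D, -9), 89), Function('d')(7)) = Mul(Add(Mul(-5, -9), 89), 7) = Mul(Add(45, 89), 7) = Mul(134, 7) = 938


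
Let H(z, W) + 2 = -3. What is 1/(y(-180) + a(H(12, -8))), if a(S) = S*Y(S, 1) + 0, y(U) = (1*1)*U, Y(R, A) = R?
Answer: -1/155 ≈ -0.0064516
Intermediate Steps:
H(z, W) = -5 (H(z, W) = -2 - 3 = -5)
y(U) = U (y(U) = 1*U = U)
a(S) = S² (a(S) = S*S + 0 = S² + 0 = S²)
1/(y(-180) + a(H(12, -8))) = 1/(-180 + (-5)²) = 1/(-180 + 25) = 1/(-155) = -1/155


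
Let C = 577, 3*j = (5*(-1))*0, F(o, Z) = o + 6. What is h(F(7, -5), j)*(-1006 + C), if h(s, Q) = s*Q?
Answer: 0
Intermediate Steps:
F(o, Z) = 6 + o
j = 0 (j = ((5*(-1))*0)/3 = (-5*0)/3 = (⅓)*0 = 0)
h(s, Q) = Q*s
h(F(7, -5), j)*(-1006 + C) = (0*(6 + 7))*(-1006 + 577) = (0*13)*(-429) = 0*(-429) = 0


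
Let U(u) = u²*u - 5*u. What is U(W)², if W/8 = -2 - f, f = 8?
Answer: 261734560000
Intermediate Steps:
W = -80 (W = 8*(-2 - 1*8) = 8*(-2 - 8) = 8*(-10) = -80)
U(u) = u³ - 5*u
U(W)² = (-80*(-5 + (-80)²))² = (-80*(-5 + 6400))² = (-80*6395)² = (-511600)² = 261734560000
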